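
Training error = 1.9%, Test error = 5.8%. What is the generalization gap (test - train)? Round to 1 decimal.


Generalization gap = test_error - train_error
= 5.8 - 1.9
= 3.9%
A moderate gap.

3.9


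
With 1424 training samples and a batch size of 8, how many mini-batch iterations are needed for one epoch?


Iterations per epoch = dataset_size / batch_size
= 1424 / 8
= 178

178


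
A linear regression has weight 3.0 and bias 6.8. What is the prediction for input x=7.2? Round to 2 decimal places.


y = 3.0 * 7.2 + (6.8)
= 21.6 + (6.8)
= 28.40

28.40


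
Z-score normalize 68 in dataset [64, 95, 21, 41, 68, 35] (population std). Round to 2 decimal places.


Mean = (64 + 95 + 21 + 41 + 68 + 35) / 6 = 54.0
Variance = sum((x_i - mean)^2) / n = 599.3333
Std = sqrt(599.3333) = 24.4813
Z = (x - mean) / std
= (68 - 54.0) / 24.4813
= 14.0 / 24.4813
= 0.57

0.57


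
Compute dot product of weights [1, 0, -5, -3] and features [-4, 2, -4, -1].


Element-wise products:
1 * -4 = -4
0 * 2 = 0
-5 * -4 = 20
-3 * -1 = 3
Sum = -4 + 0 + 20 + 3
= 19

19


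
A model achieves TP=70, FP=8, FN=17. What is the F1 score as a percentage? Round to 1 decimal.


Precision = TP / (TP + FP) = 70 / 78 = 0.8974
Recall = TP / (TP + FN) = 70 / 87 = 0.8046
F1 = 2 * P * R / (P + R)
= 2 * 0.8974 * 0.8046 / (0.8974 + 0.8046)
= 1.4441 / 1.702
= 0.8485
As percentage: 84.8%

84.8


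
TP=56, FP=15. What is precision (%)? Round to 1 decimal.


Precision = TP / (TP + FP) * 100
= 56 / (56 + 15)
= 56 / 71
= 0.7887
= 78.9%

78.9


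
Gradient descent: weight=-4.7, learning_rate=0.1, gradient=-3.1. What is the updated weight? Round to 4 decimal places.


w_new = w_old - lr * gradient
= -4.7 - 0.1 * -3.1
= -4.7 - (-0.31)
= -4.3900

-4.3900


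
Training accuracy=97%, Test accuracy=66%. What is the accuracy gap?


Gap = train_accuracy - test_accuracy
= 97 - 66
= 31%
This large gap strongly indicates overfitting.

31


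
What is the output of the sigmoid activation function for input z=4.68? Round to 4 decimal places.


sigmoid(z) = 1 / (1 + exp(-z))
exp(-(4.68)) = exp(-4.68) = 0.0093
1 + 0.0093 = 1.0093
1 / 1.0093 = 0.9908

0.9908


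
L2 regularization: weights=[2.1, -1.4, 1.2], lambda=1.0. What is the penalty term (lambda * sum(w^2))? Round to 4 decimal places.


Squaring each weight:
2.1^2 = 4.41
(-1.4)^2 = 1.96
1.2^2 = 1.44
Sum of squares = 7.81
Penalty = 1.0 * 7.81 = 7.8100

7.8100


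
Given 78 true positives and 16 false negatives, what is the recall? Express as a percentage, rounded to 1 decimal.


Recall = TP / (TP + FN) * 100
= 78 / (78 + 16)
= 78 / 94
= 0.8298
= 83.0%

83.0


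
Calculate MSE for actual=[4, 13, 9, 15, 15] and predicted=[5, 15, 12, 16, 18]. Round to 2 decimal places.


Differences: [-1, -2, -3, -1, -3]
Squared errors: [1, 4, 9, 1, 9]
Sum of squared errors = 24
MSE = 24 / 5 = 4.80

4.80


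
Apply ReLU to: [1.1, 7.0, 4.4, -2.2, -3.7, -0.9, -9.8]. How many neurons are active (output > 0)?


ReLU(x) = max(0, x) for each element:
ReLU(1.1) = 1.1
ReLU(7.0) = 7.0
ReLU(4.4) = 4.4
ReLU(-2.2) = 0
ReLU(-3.7) = 0
ReLU(-0.9) = 0
ReLU(-9.8) = 0
Active neurons (>0): 3

3


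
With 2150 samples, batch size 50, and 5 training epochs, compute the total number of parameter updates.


Iterations per epoch = 2150 / 50 = 43
Total updates = iterations_per_epoch * epochs
= 43 * 5
= 215

215


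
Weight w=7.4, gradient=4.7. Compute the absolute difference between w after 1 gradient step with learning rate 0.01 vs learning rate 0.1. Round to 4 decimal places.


With lr=0.01: w_new = 7.4 - 0.01 * 4.7 = 7.353
With lr=0.1: w_new = 7.4 - 0.1 * 4.7 = 6.93
Absolute difference = |7.353 - 6.93|
= 0.4230

0.4230


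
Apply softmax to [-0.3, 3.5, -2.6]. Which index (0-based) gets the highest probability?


Softmax is a monotonic transformation, so it preserves the argmax.
We need to find the index of the maximum logit.
Index 0: -0.3
Index 1: 3.5
Index 2: -2.6
Maximum logit = 3.5 at index 1

1


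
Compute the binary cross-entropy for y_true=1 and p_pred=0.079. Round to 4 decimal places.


For y=1: Loss = -log(p)
= -log(0.079)
= -(-2.5383)
= 2.5383

2.5383


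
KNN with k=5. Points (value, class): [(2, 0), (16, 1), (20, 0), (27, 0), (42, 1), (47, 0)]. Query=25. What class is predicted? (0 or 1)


Distances from query 25:
Point 27 (class 0): distance = 2
Point 20 (class 0): distance = 5
Point 16 (class 1): distance = 9
Point 42 (class 1): distance = 17
Point 47 (class 0): distance = 22
K=5 nearest neighbors: classes = [0, 0, 1, 1, 0]
Votes for class 1: 2 / 5
Majority vote => class 0

0


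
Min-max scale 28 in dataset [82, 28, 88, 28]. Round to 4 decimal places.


Min = 28, Max = 88
Range = 88 - 28 = 60
Scaled = (x - min) / (max - min)
= (28 - 28) / 60
= 0 / 60
= 0.0000

0.0000


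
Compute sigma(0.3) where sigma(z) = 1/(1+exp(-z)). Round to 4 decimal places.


sigmoid(z) = 1 / (1 + exp(-z))
exp(-(0.3)) = exp(-0.3) = 0.7408
1 + 0.7408 = 1.7408
1 / 1.7408 = 0.5744

0.5744


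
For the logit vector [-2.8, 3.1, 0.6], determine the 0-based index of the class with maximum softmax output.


Softmax is a monotonic transformation, so it preserves the argmax.
We need to find the index of the maximum logit.
Index 0: -2.8
Index 1: 3.1
Index 2: 0.6
Maximum logit = 3.1 at index 1

1


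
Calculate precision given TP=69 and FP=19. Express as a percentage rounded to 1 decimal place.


Precision = TP / (TP + FP) * 100
= 69 / (69 + 19)
= 69 / 88
= 0.7841
= 78.4%

78.4


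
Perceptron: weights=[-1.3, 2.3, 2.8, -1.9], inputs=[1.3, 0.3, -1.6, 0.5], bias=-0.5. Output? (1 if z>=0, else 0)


z = w . x + b
= -1.3*1.3 + 2.3*0.3 + 2.8*-1.6 + -1.9*0.5 + -0.5
= -1.69 + 0.69 + -4.48 + -0.95 + -0.5
= -6.43 + -0.5
= -6.93
Since z = -6.93 < 0, output = 0

0


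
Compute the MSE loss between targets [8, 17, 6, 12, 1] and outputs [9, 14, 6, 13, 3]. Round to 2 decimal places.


Differences: [-1, 3, 0, -1, -2]
Squared errors: [1, 9, 0, 1, 4]
Sum of squared errors = 15
MSE = 15 / 5 = 3.00

3.00


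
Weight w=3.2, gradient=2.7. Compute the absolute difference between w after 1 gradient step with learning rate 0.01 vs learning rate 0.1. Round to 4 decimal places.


With lr=0.01: w_new = 3.2 - 0.01 * 2.7 = 3.173
With lr=0.1: w_new = 3.2 - 0.1 * 2.7 = 2.93
Absolute difference = |3.173 - 2.93|
= 0.2430

0.2430


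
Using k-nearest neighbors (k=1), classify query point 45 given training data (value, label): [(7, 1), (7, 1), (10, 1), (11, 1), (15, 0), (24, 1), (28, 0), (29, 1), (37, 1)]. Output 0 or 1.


Distances from query 45:
Point 37 (class 1): distance = 8
K=1 nearest neighbors: classes = [1]
Votes for class 1: 1 / 1
Majority vote => class 1

1


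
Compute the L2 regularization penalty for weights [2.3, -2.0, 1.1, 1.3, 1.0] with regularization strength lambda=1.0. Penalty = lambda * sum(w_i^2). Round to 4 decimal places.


Squaring each weight:
2.3^2 = 5.29
(-2.0)^2 = 4.0
1.1^2 = 1.21
1.3^2 = 1.69
1.0^2 = 1.0
Sum of squares = 13.19
Penalty = 1.0 * 13.19 = 13.1900

13.1900


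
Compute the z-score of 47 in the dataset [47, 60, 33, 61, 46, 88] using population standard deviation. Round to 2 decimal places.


Mean = (47 + 60 + 33 + 61 + 46 + 88) / 6 = 55.8333
Variance = sum((x_i - mean)^2) / n = 295.8056
Std = sqrt(295.8056) = 17.199
Z = (x - mean) / std
= (47 - 55.8333) / 17.199
= -8.8333 / 17.199
= -0.51

-0.51


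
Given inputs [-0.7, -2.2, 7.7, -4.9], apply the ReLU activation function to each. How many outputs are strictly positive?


ReLU(x) = max(0, x) for each element:
ReLU(-0.7) = 0
ReLU(-2.2) = 0
ReLU(7.7) = 7.7
ReLU(-4.9) = 0
Active neurons (>0): 1

1


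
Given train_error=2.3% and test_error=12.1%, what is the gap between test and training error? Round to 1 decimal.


Generalization gap = test_error - train_error
= 12.1 - 2.3
= 9.8%
A moderate gap.

9.8


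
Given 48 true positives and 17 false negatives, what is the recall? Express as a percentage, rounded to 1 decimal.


Recall = TP / (TP + FN) * 100
= 48 / (48 + 17)
= 48 / 65
= 0.7385
= 73.8%

73.8


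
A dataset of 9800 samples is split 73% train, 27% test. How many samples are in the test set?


Train samples = 9800 * 73% = 7154
Test samples = 9800 - 7154
= 2646

2646


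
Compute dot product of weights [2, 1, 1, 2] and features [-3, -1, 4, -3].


Element-wise products:
2 * -3 = -6
1 * -1 = -1
1 * 4 = 4
2 * -3 = -6
Sum = -6 + -1 + 4 + -6
= -9

-9


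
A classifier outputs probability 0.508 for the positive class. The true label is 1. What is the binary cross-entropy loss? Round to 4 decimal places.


For y=1: Loss = -log(p)
= -log(0.508)
= -(-0.6773)
= 0.6773

0.6773


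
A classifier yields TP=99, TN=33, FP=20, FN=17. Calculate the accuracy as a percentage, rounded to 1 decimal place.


Accuracy = (TP + TN) / (TP + TN + FP + FN) * 100
= (99 + 33) / (99 + 33 + 20 + 17)
= 132 / 169
= 0.7811
= 78.1%

78.1


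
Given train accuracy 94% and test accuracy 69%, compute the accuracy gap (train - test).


Gap = train_accuracy - test_accuracy
= 94 - 69
= 25%
This large gap strongly indicates overfitting.

25


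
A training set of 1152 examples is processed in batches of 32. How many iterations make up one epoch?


Iterations per epoch = dataset_size / batch_size
= 1152 / 32
= 36

36


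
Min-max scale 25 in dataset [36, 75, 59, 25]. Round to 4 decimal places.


Min = 25, Max = 75
Range = 75 - 25 = 50
Scaled = (x - min) / (max - min)
= (25 - 25) / 50
= 0 / 50
= 0.0000

0.0000


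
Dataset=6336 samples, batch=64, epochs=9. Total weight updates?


Iterations per epoch = 6336 / 64 = 99
Total updates = iterations_per_epoch * epochs
= 99 * 9
= 891

891


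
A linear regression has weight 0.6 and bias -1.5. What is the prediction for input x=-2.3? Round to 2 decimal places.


y = 0.6 * -2.3 + (-1.5)
= -1.38 + (-1.5)
= -2.88

-2.88


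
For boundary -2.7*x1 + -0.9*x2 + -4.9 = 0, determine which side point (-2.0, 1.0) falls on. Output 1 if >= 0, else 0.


Compute -2.7 * -2.0 + -0.9 * 1.0 + -4.9
= 5.4 + -0.9 + -4.9
= -0.4
Since -0.4 < 0, the point is on the negative side.

0


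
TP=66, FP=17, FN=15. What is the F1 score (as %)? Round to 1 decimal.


Precision = TP / (TP + FP) = 66 / 83 = 0.7952
Recall = TP / (TP + FN) = 66 / 81 = 0.8148
F1 = 2 * P * R / (P + R)
= 2 * 0.7952 * 0.8148 / (0.7952 + 0.8148)
= 1.2959 / 1.61
= 0.8049
As percentage: 80.5%

80.5


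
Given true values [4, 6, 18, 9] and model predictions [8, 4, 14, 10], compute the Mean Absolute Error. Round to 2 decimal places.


Absolute errors: [4, 2, 4, 1]
Sum of absolute errors = 11
MAE = 11 / 4 = 2.75

2.75


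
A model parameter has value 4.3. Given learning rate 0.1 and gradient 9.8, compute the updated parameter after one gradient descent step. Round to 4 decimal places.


w_new = w_old - lr * gradient
= 4.3 - 0.1 * 9.8
= 4.3 - (0.98)
= 3.3200

3.3200


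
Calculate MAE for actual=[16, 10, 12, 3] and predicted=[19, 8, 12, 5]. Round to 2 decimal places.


Absolute errors: [3, 2, 0, 2]
Sum of absolute errors = 7
MAE = 7 / 4 = 1.75

1.75


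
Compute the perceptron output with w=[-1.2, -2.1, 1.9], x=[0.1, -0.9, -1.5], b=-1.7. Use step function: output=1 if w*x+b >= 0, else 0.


z = w . x + b
= -1.2*0.1 + -2.1*-0.9 + 1.9*-1.5 + -1.7
= -0.12 + 1.89 + -2.85 + -1.7
= -1.08 + -1.7
= -2.78
Since z = -2.78 < 0, output = 0

0


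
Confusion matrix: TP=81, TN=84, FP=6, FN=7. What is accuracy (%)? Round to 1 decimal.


Accuracy = (TP + TN) / (TP + TN + FP + FN) * 100
= (81 + 84) / (81 + 84 + 6 + 7)
= 165 / 178
= 0.927
= 92.7%

92.7


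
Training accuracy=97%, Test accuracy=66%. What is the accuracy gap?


Gap = train_accuracy - test_accuracy
= 97 - 66
= 31%
This large gap strongly indicates overfitting.

31


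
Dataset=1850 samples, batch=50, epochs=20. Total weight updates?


Iterations per epoch = 1850 / 50 = 37
Total updates = iterations_per_epoch * epochs
= 37 * 20
= 740

740


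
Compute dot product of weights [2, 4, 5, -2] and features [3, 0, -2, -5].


Element-wise products:
2 * 3 = 6
4 * 0 = 0
5 * -2 = -10
-2 * -5 = 10
Sum = 6 + 0 + -10 + 10
= 6

6


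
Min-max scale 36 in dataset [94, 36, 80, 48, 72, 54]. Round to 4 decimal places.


Min = 36, Max = 94
Range = 94 - 36 = 58
Scaled = (x - min) / (max - min)
= (36 - 36) / 58
= 0 / 58
= 0.0000

0.0000


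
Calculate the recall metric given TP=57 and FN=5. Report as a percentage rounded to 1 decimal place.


Recall = TP / (TP + FN) * 100
= 57 / (57 + 5)
= 57 / 62
= 0.9194
= 91.9%

91.9


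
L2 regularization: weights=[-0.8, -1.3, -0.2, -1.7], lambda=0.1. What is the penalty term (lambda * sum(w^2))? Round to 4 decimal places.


Squaring each weight:
(-0.8)^2 = 0.64
(-1.3)^2 = 1.69
(-0.2)^2 = 0.04
(-1.7)^2 = 2.89
Sum of squares = 5.26
Penalty = 0.1 * 5.26 = 0.5260

0.5260


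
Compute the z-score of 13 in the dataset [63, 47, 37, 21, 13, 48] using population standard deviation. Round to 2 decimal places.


Mean = (63 + 47 + 37 + 21 + 13 + 48) / 6 = 38.1667
Variance = sum((x_i - mean)^2) / n = 286.8056
Std = sqrt(286.8056) = 16.9353
Z = (x - mean) / std
= (13 - 38.1667) / 16.9353
= -25.1667 / 16.9353
= -1.49

-1.49


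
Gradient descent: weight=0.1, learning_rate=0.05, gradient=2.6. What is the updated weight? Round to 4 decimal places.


w_new = w_old - lr * gradient
= 0.1 - 0.05 * 2.6
= 0.1 - (0.13)
= -0.0300

-0.0300


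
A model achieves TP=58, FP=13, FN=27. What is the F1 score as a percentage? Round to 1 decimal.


Precision = TP / (TP + FP) = 58 / 71 = 0.8169
Recall = TP / (TP + FN) = 58 / 85 = 0.6824
F1 = 2 * P * R / (P + R)
= 2 * 0.8169 * 0.6824 / (0.8169 + 0.6824)
= 1.1148 / 1.4993
= 0.7436
As percentage: 74.4%

74.4


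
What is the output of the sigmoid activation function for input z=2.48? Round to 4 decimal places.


sigmoid(z) = 1 / (1 + exp(-z))
exp(-(2.48)) = exp(-2.48) = 0.0837
1 + 0.0837 = 1.0837
1 / 1.0837 = 0.9227

0.9227


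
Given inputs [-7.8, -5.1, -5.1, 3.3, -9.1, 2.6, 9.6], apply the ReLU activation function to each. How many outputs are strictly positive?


ReLU(x) = max(0, x) for each element:
ReLU(-7.8) = 0
ReLU(-5.1) = 0
ReLU(-5.1) = 0
ReLU(3.3) = 3.3
ReLU(-9.1) = 0
ReLU(2.6) = 2.6
ReLU(9.6) = 9.6
Active neurons (>0): 3

3


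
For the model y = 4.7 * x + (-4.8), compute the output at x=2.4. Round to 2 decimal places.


y = 4.7 * 2.4 + (-4.8)
= 11.28 + (-4.8)
= 6.48

6.48


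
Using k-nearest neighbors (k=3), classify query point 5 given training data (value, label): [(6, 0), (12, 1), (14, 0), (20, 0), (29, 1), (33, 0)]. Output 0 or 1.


Distances from query 5:
Point 6 (class 0): distance = 1
Point 12 (class 1): distance = 7
Point 14 (class 0): distance = 9
K=3 nearest neighbors: classes = [0, 1, 0]
Votes for class 1: 1 / 3
Majority vote => class 0

0


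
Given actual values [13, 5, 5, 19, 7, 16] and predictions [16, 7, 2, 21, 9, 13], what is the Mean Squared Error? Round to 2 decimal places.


Differences: [-3, -2, 3, -2, -2, 3]
Squared errors: [9, 4, 9, 4, 4, 9]
Sum of squared errors = 39
MSE = 39 / 6 = 6.50

6.50


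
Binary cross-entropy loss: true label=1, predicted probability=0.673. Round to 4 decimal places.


For y=1: Loss = -log(p)
= -log(0.673)
= -(-0.396)
= 0.3960

0.3960


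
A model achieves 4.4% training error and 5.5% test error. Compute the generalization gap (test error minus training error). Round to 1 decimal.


Generalization gap = test_error - train_error
= 5.5 - 4.4
= 1.1%
A small gap suggests good generalization.

1.1


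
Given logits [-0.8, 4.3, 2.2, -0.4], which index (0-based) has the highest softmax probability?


Softmax is a monotonic transformation, so it preserves the argmax.
We need to find the index of the maximum logit.
Index 0: -0.8
Index 1: 4.3
Index 2: 2.2
Index 3: -0.4
Maximum logit = 4.3 at index 1

1


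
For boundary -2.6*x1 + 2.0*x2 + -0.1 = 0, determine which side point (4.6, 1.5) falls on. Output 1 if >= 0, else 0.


Compute -2.6 * 4.6 + 2.0 * 1.5 + -0.1
= -11.96 + 3.0 + -0.1
= -9.06
Since -9.06 < 0, the point is on the negative side.

0


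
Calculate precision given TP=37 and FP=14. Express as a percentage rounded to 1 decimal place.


Precision = TP / (TP + FP) * 100
= 37 / (37 + 14)
= 37 / 51
= 0.7255
= 72.5%

72.5


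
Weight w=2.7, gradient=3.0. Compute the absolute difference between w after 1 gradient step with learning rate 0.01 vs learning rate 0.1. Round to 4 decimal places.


With lr=0.01: w_new = 2.7 - 0.01 * 3.0 = 2.67
With lr=0.1: w_new = 2.7 - 0.1 * 3.0 = 2.4
Absolute difference = |2.67 - 2.4|
= 0.2700

0.2700


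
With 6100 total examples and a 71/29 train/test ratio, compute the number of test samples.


Train samples = 6100 * 71% = 4331
Test samples = 6100 - 4331
= 1769

1769


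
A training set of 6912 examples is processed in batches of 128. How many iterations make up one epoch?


Iterations per epoch = dataset_size / batch_size
= 6912 / 128
= 54

54


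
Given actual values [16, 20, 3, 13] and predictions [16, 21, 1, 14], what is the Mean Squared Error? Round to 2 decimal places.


Differences: [0, -1, 2, -1]
Squared errors: [0, 1, 4, 1]
Sum of squared errors = 6
MSE = 6 / 4 = 1.50

1.50


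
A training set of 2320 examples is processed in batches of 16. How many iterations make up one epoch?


Iterations per epoch = dataset_size / batch_size
= 2320 / 16
= 145

145


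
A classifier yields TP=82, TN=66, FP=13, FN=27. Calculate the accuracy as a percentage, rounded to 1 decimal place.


Accuracy = (TP + TN) / (TP + TN + FP + FN) * 100
= (82 + 66) / (82 + 66 + 13 + 27)
= 148 / 188
= 0.7872
= 78.7%

78.7


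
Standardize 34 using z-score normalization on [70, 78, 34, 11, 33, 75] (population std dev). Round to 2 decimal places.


Mean = (70 + 78 + 34 + 11 + 33 + 75) / 6 = 50.1667
Variance = sum((x_i - mean)^2) / n = 645.8056
Std = sqrt(645.8056) = 25.4127
Z = (x - mean) / std
= (34 - 50.1667) / 25.4127
= -16.1667 / 25.4127
= -0.64

-0.64


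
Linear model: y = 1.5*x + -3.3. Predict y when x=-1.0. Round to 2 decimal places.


y = 1.5 * -1.0 + (-3.3)
= -1.5 + (-3.3)
= -4.80

-4.80


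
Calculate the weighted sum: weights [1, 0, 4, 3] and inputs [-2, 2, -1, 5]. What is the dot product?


Element-wise products:
1 * -2 = -2
0 * 2 = 0
4 * -1 = -4
3 * 5 = 15
Sum = -2 + 0 + -4 + 15
= 9

9


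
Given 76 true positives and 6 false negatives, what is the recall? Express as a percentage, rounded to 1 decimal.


Recall = TP / (TP + FN) * 100
= 76 / (76 + 6)
= 76 / 82
= 0.9268
= 92.7%

92.7


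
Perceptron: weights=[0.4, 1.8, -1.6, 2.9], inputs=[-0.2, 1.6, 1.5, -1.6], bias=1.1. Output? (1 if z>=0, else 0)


z = w . x + b
= 0.4*-0.2 + 1.8*1.6 + -1.6*1.5 + 2.9*-1.6 + 1.1
= -0.08 + 2.88 + -2.4 + -4.64 + 1.1
= -4.24 + 1.1
= -3.14
Since z = -3.14 < 0, output = 0

0


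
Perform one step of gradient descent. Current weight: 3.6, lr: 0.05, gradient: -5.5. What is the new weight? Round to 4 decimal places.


w_new = w_old - lr * gradient
= 3.6 - 0.05 * -5.5
= 3.6 - (-0.275)
= 3.8750

3.8750


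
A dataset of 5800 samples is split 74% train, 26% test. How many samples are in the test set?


Train samples = 5800 * 74% = 4292
Test samples = 5800 - 4292
= 1508

1508


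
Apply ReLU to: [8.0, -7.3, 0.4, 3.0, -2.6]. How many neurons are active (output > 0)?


ReLU(x) = max(0, x) for each element:
ReLU(8.0) = 8.0
ReLU(-7.3) = 0
ReLU(0.4) = 0.4
ReLU(3.0) = 3.0
ReLU(-2.6) = 0
Active neurons (>0): 3

3


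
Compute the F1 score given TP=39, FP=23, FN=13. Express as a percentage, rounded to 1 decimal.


Precision = TP / (TP + FP) = 39 / 62 = 0.629
Recall = TP / (TP + FN) = 39 / 52 = 0.75
F1 = 2 * P * R / (P + R)
= 2 * 0.629 * 0.75 / (0.629 + 0.75)
= 0.9435 / 1.379
= 0.6842
As percentage: 68.4%

68.4


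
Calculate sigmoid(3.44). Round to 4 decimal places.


sigmoid(z) = 1 / (1 + exp(-z))
exp(-(3.44)) = exp(-3.44) = 0.0321
1 + 0.0321 = 1.0321
1 / 1.0321 = 0.9689

0.9689


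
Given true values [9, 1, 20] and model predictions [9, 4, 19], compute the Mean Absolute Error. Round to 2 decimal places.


Absolute errors: [0, 3, 1]
Sum of absolute errors = 4
MAE = 4 / 3 = 1.33

1.33


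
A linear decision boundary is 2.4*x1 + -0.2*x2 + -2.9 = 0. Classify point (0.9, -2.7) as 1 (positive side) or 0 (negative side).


Compute 2.4 * 0.9 + -0.2 * -2.7 + -2.9
= 2.16 + 0.54 + -2.9
= -0.2
Since -0.2 < 0, the point is on the negative side.

0


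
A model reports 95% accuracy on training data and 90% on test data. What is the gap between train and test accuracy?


Gap = train_accuracy - test_accuracy
= 95 - 90
= 5%
This moderate gap may indicate mild overfitting.

5


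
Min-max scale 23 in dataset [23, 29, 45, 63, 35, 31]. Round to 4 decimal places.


Min = 23, Max = 63
Range = 63 - 23 = 40
Scaled = (x - min) / (max - min)
= (23 - 23) / 40
= 0 / 40
= 0.0000

0.0000


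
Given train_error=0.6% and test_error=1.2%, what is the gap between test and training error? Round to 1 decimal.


Generalization gap = test_error - train_error
= 1.2 - 0.6
= 0.6%
A small gap suggests good generalization.

0.6


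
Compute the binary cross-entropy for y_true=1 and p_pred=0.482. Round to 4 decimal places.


For y=1: Loss = -log(p)
= -log(0.482)
= -(-0.7298)
= 0.7298

0.7298


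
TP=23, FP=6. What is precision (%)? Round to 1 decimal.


Precision = TP / (TP + FP) * 100
= 23 / (23 + 6)
= 23 / 29
= 0.7931
= 79.3%

79.3


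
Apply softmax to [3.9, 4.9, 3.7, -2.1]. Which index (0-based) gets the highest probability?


Softmax is a monotonic transformation, so it preserves the argmax.
We need to find the index of the maximum logit.
Index 0: 3.9
Index 1: 4.9
Index 2: 3.7
Index 3: -2.1
Maximum logit = 4.9 at index 1

1


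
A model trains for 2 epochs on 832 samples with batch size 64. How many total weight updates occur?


Iterations per epoch = 832 / 64 = 13
Total updates = iterations_per_epoch * epochs
= 13 * 2
= 26

26


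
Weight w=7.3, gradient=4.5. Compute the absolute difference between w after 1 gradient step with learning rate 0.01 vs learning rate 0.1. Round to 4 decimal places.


With lr=0.01: w_new = 7.3 - 0.01 * 4.5 = 7.255
With lr=0.1: w_new = 7.3 - 0.1 * 4.5 = 6.85
Absolute difference = |7.255 - 6.85|
= 0.4050

0.4050


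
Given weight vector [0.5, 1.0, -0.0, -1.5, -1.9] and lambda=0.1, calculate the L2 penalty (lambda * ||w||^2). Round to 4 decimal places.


Squaring each weight:
0.5^2 = 0.25
1.0^2 = 1.0
(-0.0)^2 = 0.0
(-1.5)^2 = 2.25
(-1.9)^2 = 3.61
Sum of squares = 7.11
Penalty = 0.1 * 7.11 = 0.7110

0.7110


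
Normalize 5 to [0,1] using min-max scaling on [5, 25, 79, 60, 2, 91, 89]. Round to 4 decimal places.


Min = 2, Max = 91
Range = 91 - 2 = 89
Scaled = (x - min) / (max - min)
= (5 - 2) / 89
= 3 / 89
= 0.0337

0.0337


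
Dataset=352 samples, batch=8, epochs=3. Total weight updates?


Iterations per epoch = 352 / 8 = 44
Total updates = iterations_per_epoch * epochs
= 44 * 3
= 132

132


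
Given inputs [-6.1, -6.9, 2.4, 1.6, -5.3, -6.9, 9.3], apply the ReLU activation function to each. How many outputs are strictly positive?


ReLU(x) = max(0, x) for each element:
ReLU(-6.1) = 0
ReLU(-6.9) = 0
ReLU(2.4) = 2.4
ReLU(1.6) = 1.6
ReLU(-5.3) = 0
ReLU(-6.9) = 0
ReLU(9.3) = 9.3
Active neurons (>0): 3

3


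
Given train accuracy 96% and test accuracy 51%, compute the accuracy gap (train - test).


Gap = train_accuracy - test_accuracy
= 96 - 51
= 45%
This large gap strongly indicates overfitting.

45


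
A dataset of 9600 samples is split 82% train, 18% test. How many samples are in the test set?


Train samples = 9600 * 82% = 7872
Test samples = 9600 - 7872
= 1728

1728


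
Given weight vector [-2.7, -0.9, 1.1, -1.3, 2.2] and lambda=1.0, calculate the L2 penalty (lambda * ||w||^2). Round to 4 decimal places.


Squaring each weight:
(-2.7)^2 = 7.29
(-0.9)^2 = 0.81
1.1^2 = 1.21
(-1.3)^2 = 1.69
2.2^2 = 4.84
Sum of squares = 15.84
Penalty = 1.0 * 15.84 = 15.8400

15.8400


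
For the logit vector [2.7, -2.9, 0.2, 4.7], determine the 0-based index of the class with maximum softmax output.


Softmax is a monotonic transformation, so it preserves the argmax.
We need to find the index of the maximum logit.
Index 0: 2.7
Index 1: -2.9
Index 2: 0.2
Index 3: 4.7
Maximum logit = 4.7 at index 3

3


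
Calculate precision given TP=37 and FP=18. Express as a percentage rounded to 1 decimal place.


Precision = TP / (TP + FP) * 100
= 37 / (37 + 18)
= 37 / 55
= 0.6727
= 67.3%

67.3


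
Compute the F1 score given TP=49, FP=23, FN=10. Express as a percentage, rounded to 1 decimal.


Precision = TP / (TP + FP) = 49 / 72 = 0.6806
Recall = TP / (TP + FN) = 49 / 59 = 0.8305
F1 = 2 * P * R / (P + R)
= 2 * 0.6806 * 0.8305 / (0.6806 + 0.8305)
= 1.1304 / 1.5111
= 0.7481
As percentage: 74.8%

74.8


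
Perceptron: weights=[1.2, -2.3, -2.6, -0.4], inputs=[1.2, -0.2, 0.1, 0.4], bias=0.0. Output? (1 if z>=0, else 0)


z = w . x + b
= 1.2*1.2 + -2.3*-0.2 + -2.6*0.1 + -0.4*0.4 + 0.0
= 1.44 + 0.46 + -0.26 + -0.16 + 0.0
= 1.48 + 0.0
= 1.48
Since z = 1.48 >= 0, output = 1

1


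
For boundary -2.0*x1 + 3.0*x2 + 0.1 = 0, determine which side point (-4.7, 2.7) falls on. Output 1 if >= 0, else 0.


Compute -2.0 * -4.7 + 3.0 * 2.7 + 0.1
= 9.4 + 8.1 + 0.1
= 17.6
Since 17.6 >= 0, the point is on the positive side.

1


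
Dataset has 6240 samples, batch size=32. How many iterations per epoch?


Iterations per epoch = dataset_size / batch_size
= 6240 / 32
= 195

195


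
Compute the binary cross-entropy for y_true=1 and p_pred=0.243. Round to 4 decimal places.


For y=1: Loss = -log(p)
= -log(0.243)
= -(-1.4147)
= 1.4147

1.4147


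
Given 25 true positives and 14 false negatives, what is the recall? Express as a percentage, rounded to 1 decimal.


Recall = TP / (TP + FN) * 100
= 25 / (25 + 14)
= 25 / 39
= 0.641
= 64.1%

64.1


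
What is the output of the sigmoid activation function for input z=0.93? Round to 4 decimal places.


sigmoid(z) = 1 / (1 + exp(-z))
exp(-(0.93)) = exp(-0.93) = 0.3946
1 + 0.3946 = 1.3946
1 / 1.3946 = 0.7171

0.7171


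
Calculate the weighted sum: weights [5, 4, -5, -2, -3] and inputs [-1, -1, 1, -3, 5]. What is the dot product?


Element-wise products:
5 * -1 = -5
4 * -1 = -4
-5 * 1 = -5
-2 * -3 = 6
-3 * 5 = -15
Sum = -5 + -4 + -5 + 6 + -15
= -23

-23


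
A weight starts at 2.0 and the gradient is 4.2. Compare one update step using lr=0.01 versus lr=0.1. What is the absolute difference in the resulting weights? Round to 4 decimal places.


With lr=0.01: w_new = 2.0 - 0.01 * 4.2 = 1.958
With lr=0.1: w_new = 2.0 - 0.1 * 4.2 = 1.58
Absolute difference = |1.958 - 1.58|
= 0.3780

0.3780


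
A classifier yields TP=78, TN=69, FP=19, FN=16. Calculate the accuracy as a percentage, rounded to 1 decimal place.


Accuracy = (TP + TN) / (TP + TN + FP + FN) * 100
= (78 + 69) / (78 + 69 + 19 + 16)
= 147 / 182
= 0.8077
= 80.8%

80.8


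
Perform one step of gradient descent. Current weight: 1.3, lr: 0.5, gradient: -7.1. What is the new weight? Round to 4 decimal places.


w_new = w_old - lr * gradient
= 1.3 - 0.5 * -7.1
= 1.3 - (-3.55)
= 4.8500

4.8500


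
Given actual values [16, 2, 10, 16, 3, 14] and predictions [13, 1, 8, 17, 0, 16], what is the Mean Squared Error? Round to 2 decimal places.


Differences: [3, 1, 2, -1, 3, -2]
Squared errors: [9, 1, 4, 1, 9, 4]
Sum of squared errors = 28
MSE = 28 / 6 = 4.67

4.67


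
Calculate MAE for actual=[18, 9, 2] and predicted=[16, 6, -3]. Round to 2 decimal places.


Absolute errors: [2, 3, 5]
Sum of absolute errors = 10
MAE = 10 / 3 = 3.33

3.33


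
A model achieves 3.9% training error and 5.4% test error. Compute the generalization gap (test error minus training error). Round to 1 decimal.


Generalization gap = test_error - train_error
= 5.4 - 3.9
= 1.5%
A small gap suggests good generalization.

1.5


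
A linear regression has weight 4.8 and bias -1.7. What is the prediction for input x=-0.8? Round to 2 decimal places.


y = 4.8 * -0.8 + (-1.7)
= -3.84 + (-1.7)
= -5.54

-5.54


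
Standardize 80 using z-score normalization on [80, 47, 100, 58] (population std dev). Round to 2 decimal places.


Mean = (80 + 47 + 100 + 58) / 4 = 71.25
Variance = sum((x_i - mean)^2) / n = 416.6875
Std = sqrt(416.6875) = 20.4129
Z = (x - mean) / std
= (80 - 71.25) / 20.4129
= 8.75 / 20.4129
= 0.43

0.43


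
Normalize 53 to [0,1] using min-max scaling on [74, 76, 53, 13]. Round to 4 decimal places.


Min = 13, Max = 76
Range = 76 - 13 = 63
Scaled = (x - min) / (max - min)
= (53 - 13) / 63
= 40 / 63
= 0.6349

0.6349


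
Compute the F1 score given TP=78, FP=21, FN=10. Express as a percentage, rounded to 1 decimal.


Precision = TP / (TP + FP) = 78 / 99 = 0.7879
Recall = TP / (TP + FN) = 78 / 88 = 0.8864
F1 = 2 * P * R / (P + R)
= 2 * 0.7879 * 0.8864 / (0.7879 + 0.8864)
= 1.3967 / 1.6742
= 0.8342
As percentage: 83.4%

83.4


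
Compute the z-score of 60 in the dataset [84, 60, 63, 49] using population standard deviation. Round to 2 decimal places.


Mean = (84 + 60 + 63 + 49) / 4 = 64.0
Variance = sum((x_i - mean)^2) / n = 160.5
Std = sqrt(160.5) = 12.6689
Z = (x - mean) / std
= (60 - 64.0) / 12.6689
= -4.0 / 12.6689
= -0.32

-0.32


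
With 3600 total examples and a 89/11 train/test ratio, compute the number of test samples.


Train samples = 3600 * 89% = 3204
Test samples = 3600 - 3204
= 396

396


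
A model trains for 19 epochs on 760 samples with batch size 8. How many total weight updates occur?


Iterations per epoch = 760 / 8 = 95
Total updates = iterations_per_epoch * epochs
= 95 * 19
= 1805

1805


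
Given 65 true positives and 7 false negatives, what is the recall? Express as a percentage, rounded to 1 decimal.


Recall = TP / (TP + FN) * 100
= 65 / (65 + 7)
= 65 / 72
= 0.9028
= 90.3%

90.3


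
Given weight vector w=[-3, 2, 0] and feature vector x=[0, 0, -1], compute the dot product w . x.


Element-wise products:
-3 * 0 = 0
2 * 0 = 0
0 * -1 = 0
Sum = 0 + 0 + 0
= 0

0


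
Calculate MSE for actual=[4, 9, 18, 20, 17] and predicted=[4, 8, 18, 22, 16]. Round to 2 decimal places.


Differences: [0, 1, 0, -2, 1]
Squared errors: [0, 1, 0, 4, 1]
Sum of squared errors = 6
MSE = 6 / 5 = 1.20

1.20


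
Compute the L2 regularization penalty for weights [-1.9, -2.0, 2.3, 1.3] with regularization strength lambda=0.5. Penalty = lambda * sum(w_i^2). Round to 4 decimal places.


Squaring each weight:
(-1.9)^2 = 3.61
(-2.0)^2 = 4.0
2.3^2 = 5.29
1.3^2 = 1.69
Sum of squares = 14.59
Penalty = 0.5 * 14.59 = 7.2950

7.2950


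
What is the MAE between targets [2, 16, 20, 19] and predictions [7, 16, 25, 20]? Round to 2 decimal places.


Absolute errors: [5, 0, 5, 1]
Sum of absolute errors = 11
MAE = 11 / 4 = 2.75

2.75


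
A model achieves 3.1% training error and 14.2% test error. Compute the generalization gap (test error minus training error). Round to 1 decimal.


Generalization gap = test_error - train_error
= 14.2 - 3.1
= 11.1%
A large gap suggests overfitting.

11.1


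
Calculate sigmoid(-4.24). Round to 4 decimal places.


sigmoid(z) = 1 / (1 + exp(-z))
exp(-(-4.24)) = exp(4.24) = 69.4079
1 + 69.4079 = 70.4079
1 / 70.4079 = 0.0142

0.0142


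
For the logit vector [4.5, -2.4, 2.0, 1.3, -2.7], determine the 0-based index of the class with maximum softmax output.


Softmax is a monotonic transformation, so it preserves the argmax.
We need to find the index of the maximum logit.
Index 0: 4.5
Index 1: -2.4
Index 2: 2.0
Index 3: 1.3
Index 4: -2.7
Maximum logit = 4.5 at index 0

0


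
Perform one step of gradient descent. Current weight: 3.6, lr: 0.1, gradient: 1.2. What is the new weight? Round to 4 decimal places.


w_new = w_old - lr * gradient
= 3.6 - 0.1 * 1.2
= 3.6 - (0.12)
= 3.4800

3.4800


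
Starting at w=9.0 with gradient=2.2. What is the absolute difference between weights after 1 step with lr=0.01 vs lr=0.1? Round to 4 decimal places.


With lr=0.01: w_new = 9.0 - 0.01 * 2.2 = 8.978
With lr=0.1: w_new = 9.0 - 0.1 * 2.2 = 8.78
Absolute difference = |8.978 - 8.78|
= 0.1980

0.1980


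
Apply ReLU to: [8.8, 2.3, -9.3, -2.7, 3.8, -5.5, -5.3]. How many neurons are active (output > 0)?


ReLU(x) = max(0, x) for each element:
ReLU(8.8) = 8.8
ReLU(2.3) = 2.3
ReLU(-9.3) = 0
ReLU(-2.7) = 0
ReLU(3.8) = 3.8
ReLU(-5.5) = 0
ReLU(-5.3) = 0
Active neurons (>0): 3

3


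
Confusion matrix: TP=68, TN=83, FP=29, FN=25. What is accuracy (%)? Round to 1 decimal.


Accuracy = (TP + TN) / (TP + TN + FP + FN) * 100
= (68 + 83) / (68 + 83 + 29 + 25)
= 151 / 205
= 0.7366
= 73.7%

73.7


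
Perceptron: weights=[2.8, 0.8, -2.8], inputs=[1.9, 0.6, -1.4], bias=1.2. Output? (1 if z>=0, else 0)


z = w . x + b
= 2.8*1.9 + 0.8*0.6 + -2.8*-1.4 + 1.2
= 5.32 + 0.48 + 3.92 + 1.2
= 9.72 + 1.2
= 10.92
Since z = 10.92 >= 0, output = 1

1


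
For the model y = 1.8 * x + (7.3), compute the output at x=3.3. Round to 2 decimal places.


y = 1.8 * 3.3 + (7.3)
= 5.94 + (7.3)
= 13.24

13.24


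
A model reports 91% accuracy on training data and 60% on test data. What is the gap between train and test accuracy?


Gap = train_accuracy - test_accuracy
= 91 - 60
= 31%
This large gap strongly indicates overfitting.

31


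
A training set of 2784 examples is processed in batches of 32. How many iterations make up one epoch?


Iterations per epoch = dataset_size / batch_size
= 2784 / 32
= 87

87


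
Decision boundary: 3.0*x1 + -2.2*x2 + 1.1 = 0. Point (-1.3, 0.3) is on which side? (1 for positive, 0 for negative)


Compute 3.0 * -1.3 + -2.2 * 0.3 + 1.1
= -3.9 + -0.66 + 1.1
= -3.46
Since -3.46 < 0, the point is on the negative side.

0


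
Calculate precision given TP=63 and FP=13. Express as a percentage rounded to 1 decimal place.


Precision = TP / (TP + FP) * 100
= 63 / (63 + 13)
= 63 / 76
= 0.8289
= 82.9%

82.9


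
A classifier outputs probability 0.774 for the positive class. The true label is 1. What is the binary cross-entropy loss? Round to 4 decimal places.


For y=1: Loss = -log(p)
= -log(0.774)
= -(-0.2562)
= 0.2562

0.2562


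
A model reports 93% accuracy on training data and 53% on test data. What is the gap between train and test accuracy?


Gap = train_accuracy - test_accuracy
= 93 - 53
= 40%
This large gap strongly indicates overfitting.

40


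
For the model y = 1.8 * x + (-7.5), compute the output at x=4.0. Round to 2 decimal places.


y = 1.8 * 4.0 + (-7.5)
= 7.2 + (-7.5)
= -0.30

-0.30


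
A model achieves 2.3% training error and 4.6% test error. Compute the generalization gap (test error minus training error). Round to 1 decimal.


Generalization gap = test_error - train_error
= 4.6 - 2.3
= 2.3%
A moderate gap.

2.3


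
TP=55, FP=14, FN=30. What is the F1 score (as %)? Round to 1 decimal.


Precision = TP / (TP + FP) = 55 / 69 = 0.7971
Recall = TP / (TP + FN) = 55 / 85 = 0.6471
F1 = 2 * P * R / (P + R)
= 2 * 0.7971 * 0.6471 / (0.7971 + 0.6471)
= 1.0315 / 1.4442
= 0.7143
As percentage: 71.4%

71.4


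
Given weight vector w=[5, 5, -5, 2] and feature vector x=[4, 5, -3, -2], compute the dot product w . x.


Element-wise products:
5 * 4 = 20
5 * 5 = 25
-5 * -3 = 15
2 * -2 = -4
Sum = 20 + 25 + 15 + -4
= 56

56


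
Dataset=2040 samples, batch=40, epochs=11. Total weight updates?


Iterations per epoch = 2040 / 40 = 51
Total updates = iterations_per_epoch * epochs
= 51 * 11
= 561

561


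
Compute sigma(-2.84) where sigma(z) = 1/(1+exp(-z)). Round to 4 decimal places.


sigmoid(z) = 1 / (1 + exp(-z))
exp(-(-2.84)) = exp(2.84) = 17.1158
1 + 17.1158 = 18.1158
1 / 18.1158 = 0.0552

0.0552


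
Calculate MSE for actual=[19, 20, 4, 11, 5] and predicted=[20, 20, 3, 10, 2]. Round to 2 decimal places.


Differences: [-1, 0, 1, 1, 3]
Squared errors: [1, 0, 1, 1, 9]
Sum of squared errors = 12
MSE = 12 / 5 = 2.40

2.40


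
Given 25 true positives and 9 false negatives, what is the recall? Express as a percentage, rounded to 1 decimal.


Recall = TP / (TP + FN) * 100
= 25 / (25 + 9)
= 25 / 34
= 0.7353
= 73.5%

73.5


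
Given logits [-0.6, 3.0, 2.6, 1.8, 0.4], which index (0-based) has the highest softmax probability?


Softmax is a monotonic transformation, so it preserves the argmax.
We need to find the index of the maximum logit.
Index 0: -0.6
Index 1: 3.0
Index 2: 2.6
Index 3: 1.8
Index 4: 0.4
Maximum logit = 3.0 at index 1

1


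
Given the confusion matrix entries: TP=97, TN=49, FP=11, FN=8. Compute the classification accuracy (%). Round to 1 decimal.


Accuracy = (TP + TN) / (TP + TN + FP + FN) * 100
= (97 + 49) / (97 + 49 + 11 + 8)
= 146 / 165
= 0.8848
= 88.5%

88.5


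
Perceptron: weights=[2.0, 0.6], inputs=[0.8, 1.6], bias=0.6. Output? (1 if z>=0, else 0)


z = w . x + b
= 2.0*0.8 + 0.6*1.6 + 0.6
= 1.6 + 0.96 + 0.6
= 2.56 + 0.6
= 3.16
Since z = 3.16 >= 0, output = 1

1


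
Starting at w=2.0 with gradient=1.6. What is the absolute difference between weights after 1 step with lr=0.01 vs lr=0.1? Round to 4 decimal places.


With lr=0.01: w_new = 2.0 - 0.01 * 1.6 = 1.984
With lr=0.1: w_new = 2.0 - 0.1 * 1.6 = 1.84
Absolute difference = |1.984 - 1.84|
= 0.1440

0.1440


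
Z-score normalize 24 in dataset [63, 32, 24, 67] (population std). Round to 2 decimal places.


Mean = (63 + 32 + 24 + 67) / 4 = 46.5
Variance = sum((x_i - mean)^2) / n = 352.25
Std = sqrt(352.25) = 18.7683
Z = (x - mean) / std
= (24 - 46.5) / 18.7683
= -22.5 / 18.7683
= -1.20

-1.20


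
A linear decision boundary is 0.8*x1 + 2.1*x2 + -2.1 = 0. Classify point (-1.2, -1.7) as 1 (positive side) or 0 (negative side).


Compute 0.8 * -1.2 + 2.1 * -1.7 + -2.1
= -0.96 + -3.57 + -2.1
= -6.63
Since -6.63 < 0, the point is on the negative side.

0


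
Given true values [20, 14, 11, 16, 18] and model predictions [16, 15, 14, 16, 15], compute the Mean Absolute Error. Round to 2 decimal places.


Absolute errors: [4, 1, 3, 0, 3]
Sum of absolute errors = 11
MAE = 11 / 5 = 2.20

2.20


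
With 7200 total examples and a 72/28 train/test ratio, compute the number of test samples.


Train samples = 7200 * 72% = 5184
Test samples = 7200 - 5184
= 2016

2016


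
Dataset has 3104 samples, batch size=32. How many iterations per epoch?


Iterations per epoch = dataset_size / batch_size
= 3104 / 32
= 97

97


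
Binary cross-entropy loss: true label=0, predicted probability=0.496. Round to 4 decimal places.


For y=0: Loss = -log(1-p)
= -log(1 - 0.496)
= -log(0.504)
= -(-0.6852)
= 0.6852

0.6852


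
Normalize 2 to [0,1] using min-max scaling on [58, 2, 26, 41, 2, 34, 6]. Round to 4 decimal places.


Min = 2, Max = 58
Range = 58 - 2 = 56
Scaled = (x - min) / (max - min)
= (2 - 2) / 56
= 0 / 56
= 0.0000

0.0000


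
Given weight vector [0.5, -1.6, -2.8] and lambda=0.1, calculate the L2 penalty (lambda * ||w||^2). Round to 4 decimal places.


Squaring each weight:
0.5^2 = 0.25
(-1.6)^2 = 2.56
(-2.8)^2 = 7.84
Sum of squares = 10.65
Penalty = 0.1 * 10.65 = 1.0650

1.0650


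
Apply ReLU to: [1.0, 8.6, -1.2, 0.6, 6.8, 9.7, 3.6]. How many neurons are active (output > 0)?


ReLU(x) = max(0, x) for each element:
ReLU(1.0) = 1.0
ReLU(8.6) = 8.6
ReLU(-1.2) = 0
ReLU(0.6) = 0.6
ReLU(6.8) = 6.8
ReLU(9.7) = 9.7
ReLU(3.6) = 3.6
Active neurons (>0): 6

6


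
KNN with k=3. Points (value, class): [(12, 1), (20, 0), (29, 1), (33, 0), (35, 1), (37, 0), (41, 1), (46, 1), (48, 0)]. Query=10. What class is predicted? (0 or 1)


Distances from query 10:
Point 12 (class 1): distance = 2
Point 20 (class 0): distance = 10
Point 29 (class 1): distance = 19
K=3 nearest neighbors: classes = [1, 0, 1]
Votes for class 1: 2 / 3
Majority vote => class 1

1
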